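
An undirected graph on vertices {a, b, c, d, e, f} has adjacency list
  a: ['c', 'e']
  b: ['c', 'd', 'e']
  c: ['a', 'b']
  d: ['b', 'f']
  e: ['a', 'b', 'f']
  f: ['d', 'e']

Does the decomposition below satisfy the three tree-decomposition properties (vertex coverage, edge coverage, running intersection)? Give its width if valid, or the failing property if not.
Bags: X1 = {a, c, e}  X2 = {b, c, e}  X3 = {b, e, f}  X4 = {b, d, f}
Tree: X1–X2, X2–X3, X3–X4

Vertex coverage: the bags together contain {a, b, c, d, e, f}, the full vertex set. Edge coverage: each edge of G has both endpoints in at least one bag. Running intersection: for every vertex, the bags containing it form a connected subtree. All three properties hold, so this is a valid tree decomposition of width max|bag| − 1 = 2, and hence tw(G) ≤ 2.

Yes; width 2.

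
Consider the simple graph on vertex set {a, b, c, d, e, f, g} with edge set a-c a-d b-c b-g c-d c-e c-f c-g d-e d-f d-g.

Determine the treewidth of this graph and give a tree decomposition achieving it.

Treewidth 2.
One such decomposition:
Bags: B1 = {c, d, f}  B2 = {c, d, g}  B3 = {b, c, g}  B4 = {a, c, d}  B5 = {c, d, e}
Tree: B1–B2, B2–B3, B1–B4, B4–B5

Every bag has size at most 3, so the width is 3 − 1 = 2 and tw(G) ≤ 2. For the lower bound, the 3 vertices {c, d, g} are pairwise adjacent, and any tree decomposition puts a clique entirely inside one bag — forcing width ≥ 2. The upper and lower bounds meet at 2, so that is the treewidth.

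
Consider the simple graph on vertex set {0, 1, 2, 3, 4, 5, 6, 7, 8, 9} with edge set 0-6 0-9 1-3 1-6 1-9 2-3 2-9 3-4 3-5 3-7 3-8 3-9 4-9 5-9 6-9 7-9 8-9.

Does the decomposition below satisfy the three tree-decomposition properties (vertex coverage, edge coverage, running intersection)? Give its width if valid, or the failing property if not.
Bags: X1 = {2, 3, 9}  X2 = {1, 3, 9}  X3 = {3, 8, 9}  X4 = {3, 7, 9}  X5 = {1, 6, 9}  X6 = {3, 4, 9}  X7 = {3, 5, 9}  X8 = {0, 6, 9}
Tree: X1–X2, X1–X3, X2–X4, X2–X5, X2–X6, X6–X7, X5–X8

Vertex coverage: the bags together contain {0, 1, 2, 3, 4, 5, 6, 7, 8, 9}, the full vertex set. Edge coverage: each edge of G has both endpoints in at least one bag. Running intersection: for every vertex, the bags containing it form a connected subtree. All three properties hold, so this is a valid tree decomposition of width max|bag| − 1 = 2, and hence tw(G) ≤ 2.

Yes; width 2.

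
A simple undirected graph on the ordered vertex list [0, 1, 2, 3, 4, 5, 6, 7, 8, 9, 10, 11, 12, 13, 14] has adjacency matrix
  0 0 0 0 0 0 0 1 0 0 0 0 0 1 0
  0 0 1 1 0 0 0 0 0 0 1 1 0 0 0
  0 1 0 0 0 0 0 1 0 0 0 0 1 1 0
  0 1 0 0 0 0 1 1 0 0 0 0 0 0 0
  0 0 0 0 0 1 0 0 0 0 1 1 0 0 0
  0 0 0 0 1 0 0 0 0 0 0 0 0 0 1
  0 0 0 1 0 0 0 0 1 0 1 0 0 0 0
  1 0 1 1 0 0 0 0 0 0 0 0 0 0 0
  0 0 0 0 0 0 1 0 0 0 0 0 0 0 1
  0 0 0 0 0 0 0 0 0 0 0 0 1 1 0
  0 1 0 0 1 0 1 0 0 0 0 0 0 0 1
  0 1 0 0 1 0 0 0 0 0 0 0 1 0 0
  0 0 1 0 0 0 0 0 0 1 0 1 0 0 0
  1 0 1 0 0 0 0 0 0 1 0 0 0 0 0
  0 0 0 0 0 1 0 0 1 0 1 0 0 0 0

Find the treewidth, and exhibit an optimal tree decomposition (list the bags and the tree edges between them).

Each bag holds 4 vertices, so the decomposition has width 3, which upper-bounds the treewidth. For the lower bound: the 4 vertex sets {5,8,14}, {4}, {10}, {1,3,6,11} are disjoint, each induces a connected subgraph, and every pair is joined by at least one edge of G. Contracting each set to a single vertex therefore yields K_{4} as a minor, and since treewidth is minor-monotone, tw(G) ≥ tw(K_{4}) = 3. Hence tw(G) = 3 exactly.

Treewidth 3.
Bags: B1 = {4, 5, 8, 14}  B2 = {4, 8, 10, 14}  B3 = {4, 6, 8, 10}  B4 = {4, 6, 10, 11}  B5 = {1, 6, 10, 11}  B6 = {1, 3, 6, 11}  B7 = {1, 3, 11, 12}  B8 = {1, 2, 3, 12}  B9 = {2, 3, 7, 12}  B10 = {2, 7, 9, 12}  B11 = {2, 7, 9, 13}  B12 = {0, 7, 9, 13}
Tree: B1–B2, B2–B3, B3–B4, B4–B5, B5–B6, B6–B7, B7–B8, B8–B9, B9–B10, B10–B11, B11–B12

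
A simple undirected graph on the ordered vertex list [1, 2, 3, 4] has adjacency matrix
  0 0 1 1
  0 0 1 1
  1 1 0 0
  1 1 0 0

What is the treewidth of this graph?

2

A width-2 tree decomposition is:
Bags: B1 = {1, 3, 4}  B2 = {2, 3, 4}
Tree: B1–B2
The largest bag has 3 vertices, giving width 2; this decomposition certifies tw(G) ≤ 2. For the lower bound, G contains the cycle 3–1–4–2–3, so G is not a forest; only forests have treewidth ≤ 1, hence tw(G) ≥ 2. Therefore the treewidth is 2.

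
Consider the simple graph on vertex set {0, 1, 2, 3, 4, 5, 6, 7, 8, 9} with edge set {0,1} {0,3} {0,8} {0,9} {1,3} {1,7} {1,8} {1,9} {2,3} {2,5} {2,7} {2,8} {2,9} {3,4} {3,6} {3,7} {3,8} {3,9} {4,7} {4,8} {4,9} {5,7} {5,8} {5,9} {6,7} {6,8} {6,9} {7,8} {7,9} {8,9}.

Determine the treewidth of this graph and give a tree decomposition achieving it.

The largest bag has 5 vertices, giving width 4; this decomposition certifies tw(G) ≤ 4. Conversely, {0, 1, 3, 8, 9} is a clique of size 5, and the vertices of any clique must share a bag in every tree decomposition; so some bag has ≥ 5 vertices and tw(G) ≥ 4. Combining the bounds, tw(G) = 4.

Treewidth 4.
One optimal decomposition is:
Bags: B1 = {2, 3, 7, 8, 9}  B2 = {1, 3, 7, 8, 9}  B3 = {0, 1, 3, 8, 9}  B4 = {2, 5, 7, 8, 9}  B5 = {3, 6, 7, 8, 9}  B6 = {3, 4, 7, 8, 9}
Tree: B1–B2, B2–B3, B1–B4, B2–B5, B5–B6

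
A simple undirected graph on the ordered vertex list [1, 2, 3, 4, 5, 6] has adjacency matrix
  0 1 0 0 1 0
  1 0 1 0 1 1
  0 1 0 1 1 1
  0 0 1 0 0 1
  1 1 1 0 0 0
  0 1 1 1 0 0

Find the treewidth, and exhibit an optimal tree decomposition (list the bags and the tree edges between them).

Every bag has size at most 3, so the width is 3 − 1 = 2 and tw(G) ≤ 2. For the lower bound, the 3 vertices {1, 2, 5} are pairwise adjacent, and any tree decomposition puts a clique entirely inside one bag — forcing width ≥ 2. Combining the bounds, tw(G) = 2.

Treewidth 2.
One optimal decomposition is:
Bags: B1 = {1, 2, 5}  B2 = {2, 3, 5}  B3 = {2, 3, 6}  B4 = {3, 4, 6}
Tree: B1–B2, B2–B3, B3–B4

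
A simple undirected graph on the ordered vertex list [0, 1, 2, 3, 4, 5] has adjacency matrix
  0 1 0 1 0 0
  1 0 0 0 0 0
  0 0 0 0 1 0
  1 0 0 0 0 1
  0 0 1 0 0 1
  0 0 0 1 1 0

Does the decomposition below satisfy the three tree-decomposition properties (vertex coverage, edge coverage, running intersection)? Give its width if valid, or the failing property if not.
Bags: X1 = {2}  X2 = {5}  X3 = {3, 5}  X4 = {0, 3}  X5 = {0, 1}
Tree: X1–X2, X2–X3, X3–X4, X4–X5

No — vertex 4 appears in no bag.

A tree decomposition must satisfy three properties: every vertex lies in some bag; for every edge, both endpoints lie together in some bag; and for every vertex, the bags containing it form a connected subtree. Here vertex 4 appears in no bag, so the decomposition is invalid.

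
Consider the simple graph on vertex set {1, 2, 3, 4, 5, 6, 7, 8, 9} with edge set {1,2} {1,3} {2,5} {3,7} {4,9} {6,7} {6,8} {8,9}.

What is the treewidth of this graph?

A width-1 tree decomposition is:
Bags: B1 = {4, 9}  B2 = {8, 9}  B3 = {6, 8}  B4 = {6, 7}  B5 = {3, 7}  B6 = {1, 3}  B7 = {1, 2}  B8 = {2, 5}
Tree: B1–B2, B2–B3, B3–B4, B4–B5, B5–B6, B6–B7, B7–B8
Each bag holds 2 vertices, so the decomposition has width 1, which upper-bounds the treewidth. Any graph with an edge has treewidth ≥ 1, and G has the edge 4–9. Combining the bounds, tw(G) = 1.

1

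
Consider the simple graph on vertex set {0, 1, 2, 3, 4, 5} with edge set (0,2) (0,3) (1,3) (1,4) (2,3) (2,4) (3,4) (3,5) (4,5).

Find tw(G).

A width-2 tree decomposition is:
Bags: B1 = {2, 3, 4}  B2 = {0, 2, 3}  B3 = {1, 3, 4}  B4 = {3, 4, 5}
Tree: B1–B2, B1–B3, B3–B4
The largest bag has 3 vertices, giving width 2; this decomposition certifies tw(G) ≤ 2. Conversely, {0, 2, 3} is a clique of size 3, and the vertices of any clique must share a bag in every tree decomposition; so some bag has ≥ 3 vertices and tw(G) ≥ 2. The upper and lower bounds meet at 2, so that is the treewidth.

2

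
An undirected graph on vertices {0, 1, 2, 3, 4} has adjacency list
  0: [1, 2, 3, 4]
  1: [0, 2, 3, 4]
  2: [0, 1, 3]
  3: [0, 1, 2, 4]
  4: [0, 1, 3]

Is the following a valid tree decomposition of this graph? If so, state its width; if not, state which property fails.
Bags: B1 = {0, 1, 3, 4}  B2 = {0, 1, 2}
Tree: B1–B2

A tree decomposition must satisfy three properties: every vertex lies in some bag; for every edge, both endpoints lie together in some bag; and for every vertex, the bags containing it form a connected subtree. Here edge (3,2) lies in no bag, so the decomposition is invalid.

No — edge (3,2) lies in no bag.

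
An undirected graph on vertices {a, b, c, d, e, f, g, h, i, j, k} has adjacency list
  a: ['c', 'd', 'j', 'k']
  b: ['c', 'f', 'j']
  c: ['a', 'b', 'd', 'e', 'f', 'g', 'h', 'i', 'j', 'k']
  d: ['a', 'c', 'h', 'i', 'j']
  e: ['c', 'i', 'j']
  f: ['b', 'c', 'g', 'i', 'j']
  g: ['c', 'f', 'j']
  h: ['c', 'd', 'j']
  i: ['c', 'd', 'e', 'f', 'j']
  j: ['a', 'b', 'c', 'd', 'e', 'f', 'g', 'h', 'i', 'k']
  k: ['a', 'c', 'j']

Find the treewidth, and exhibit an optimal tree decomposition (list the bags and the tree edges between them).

The largest bag has 4 vertices, giving width 3; this decomposition certifies tw(G) ≤ 3. On the other hand G contains the 4-clique {c, d, h, j}. A clique must lie in a single bag of any decomposition, so no decomposition can have width below 3. Combining the bounds, tw(G) = 3.

Treewidth 3.
One optimal decomposition is:
Bags: B1 = {c, f, i, j}  B2 = {c, d, i, j}  B3 = {b, c, f, j}  B4 = {c, d, h, j}  B5 = {c, f, g, j}  B6 = {c, e, i, j}  B7 = {a, c, d, j}  B8 = {a, c, j, k}
Tree: B1–B2, B1–B3, B2–B4, B3–B5, B1–B6, B2–B7, B7–B8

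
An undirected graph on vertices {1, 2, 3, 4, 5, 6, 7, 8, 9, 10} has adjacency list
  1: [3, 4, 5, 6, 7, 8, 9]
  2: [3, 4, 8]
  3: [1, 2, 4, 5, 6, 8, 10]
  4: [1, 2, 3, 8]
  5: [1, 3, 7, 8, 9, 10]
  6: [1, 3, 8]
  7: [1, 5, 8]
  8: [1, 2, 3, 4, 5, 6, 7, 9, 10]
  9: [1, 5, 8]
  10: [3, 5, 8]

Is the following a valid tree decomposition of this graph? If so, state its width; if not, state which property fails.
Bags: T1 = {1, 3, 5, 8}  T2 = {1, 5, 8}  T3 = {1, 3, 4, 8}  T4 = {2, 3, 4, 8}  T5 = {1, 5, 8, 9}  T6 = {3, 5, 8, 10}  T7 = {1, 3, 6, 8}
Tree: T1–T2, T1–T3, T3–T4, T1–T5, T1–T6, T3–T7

A tree decomposition must satisfy three properties: every vertex lies in some bag; for every edge, both endpoints lie together in some bag; and for every vertex, the bags containing it form a connected subtree. Here vertex 7 appears in no bag, so the decomposition is invalid.

No — vertex 7 appears in no bag.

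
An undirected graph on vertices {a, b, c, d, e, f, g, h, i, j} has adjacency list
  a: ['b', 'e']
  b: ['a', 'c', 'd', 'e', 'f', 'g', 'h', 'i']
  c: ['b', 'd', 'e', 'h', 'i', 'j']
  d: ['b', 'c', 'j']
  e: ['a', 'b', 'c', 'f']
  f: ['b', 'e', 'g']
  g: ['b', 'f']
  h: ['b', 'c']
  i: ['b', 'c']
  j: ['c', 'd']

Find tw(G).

A width-2 tree decomposition is:
Bags: B1 = {b, c, i}  B2 = {b, c, e}  B3 = {a, b, e}  B4 = {b, e, f}  B5 = {b, c, d}  B6 = {b, f, g}  B7 = {b, c, h}  B8 = {c, d, j}
Tree: B1–B2, B2–B3, B3–B4, B1–B5, B4–B6, B5–B7, B5–B8
Every bag has size at most 3, so the width is 3 − 1 = 2 and tw(G) ≤ 2. Conversely, {c, d, j} is a clique of size 3, and the vertices of any clique must share a bag in every tree decomposition; so some bag has ≥ 3 vertices and tw(G) ≥ 2. Combining the bounds, tw(G) = 2.

2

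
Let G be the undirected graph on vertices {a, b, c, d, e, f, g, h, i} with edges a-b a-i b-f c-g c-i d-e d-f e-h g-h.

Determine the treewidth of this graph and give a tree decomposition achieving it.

Each bag holds 3 vertices, so the decomposition has width 2, which upper-bounds the treewidth. The edges b–a–i–c–g–h–e–d–f–b form a cycle, so G is not a tree and its treewidth is at least 2. Hence tw(G) = 2 exactly.

Treewidth 2.
Bags: B1 = {a, b, i}  B2 = {b, c, i}  B3 = {b, c, g}  B4 = {b, g, h}  B5 = {b, e, h}  B6 = {b, d, e}  B7 = {b, d, f}
Tree: B1–B2, B2–B3, B3–B4, B4–B5, B5–B6, B6–B7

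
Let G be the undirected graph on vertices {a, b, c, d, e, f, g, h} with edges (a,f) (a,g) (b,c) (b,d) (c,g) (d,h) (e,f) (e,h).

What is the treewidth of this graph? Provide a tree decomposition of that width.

The largest bag has 3 vertices, giving width 2; this decomposition certifies tw(G) ≤ 2. Since f–a–g–c–b–d–h–e–f is a cycle in G, G is not acyclic. Forests are exactly the graphs of treewidth ≤ 1, so tw(G) ≥ 2. Combining the bounds, tw(G) = 2.

Treewidth 2.
One optimal decomposition is:
Bags: B1 = {a, f, g}  B2 = {c, f, g}  B3 = {b, c, f}  B4 = {b, d, f}  B5 = {d, f, h}  B6 = {e, f, h}
Tree: B1–B2, B2–B3, B3–B4, B4–B5, B5–B6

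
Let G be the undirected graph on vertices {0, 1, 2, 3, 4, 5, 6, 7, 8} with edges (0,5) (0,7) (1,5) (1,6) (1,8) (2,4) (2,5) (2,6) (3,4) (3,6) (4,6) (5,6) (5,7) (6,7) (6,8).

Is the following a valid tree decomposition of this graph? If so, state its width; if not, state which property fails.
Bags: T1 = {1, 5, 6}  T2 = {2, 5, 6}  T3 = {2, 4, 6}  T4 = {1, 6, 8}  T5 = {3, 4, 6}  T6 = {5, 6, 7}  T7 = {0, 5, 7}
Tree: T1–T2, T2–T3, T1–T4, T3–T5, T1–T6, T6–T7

Every vertex of G appears in some bag (union = {0, 1, 2, 3, 4, 5, 6, 7, 8}); every edge is covered by a bag; and for each vertex v the set of bags containing v is connected in the bag tree. The decomposition is therefore valid. The largest bag has 3 vertices, so the width is 2.

Yes; width 2.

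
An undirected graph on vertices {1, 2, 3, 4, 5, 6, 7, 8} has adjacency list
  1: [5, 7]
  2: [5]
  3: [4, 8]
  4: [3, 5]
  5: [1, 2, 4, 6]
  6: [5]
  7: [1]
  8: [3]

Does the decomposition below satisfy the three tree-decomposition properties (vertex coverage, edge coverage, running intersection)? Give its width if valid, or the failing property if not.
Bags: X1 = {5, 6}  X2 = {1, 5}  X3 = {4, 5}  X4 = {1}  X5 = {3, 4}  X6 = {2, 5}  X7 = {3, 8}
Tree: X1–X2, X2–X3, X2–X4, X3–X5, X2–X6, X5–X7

No — vertex 7 appears in no bag.

A tree decomposition must satisfy three properties: every vertex lies in some bag; for every edge, both endpoints lie together in some bag; and for every vertex, the bags containing it form a connected subtree. Here vertex 7 appears in no bag, so the decomposition is invalid.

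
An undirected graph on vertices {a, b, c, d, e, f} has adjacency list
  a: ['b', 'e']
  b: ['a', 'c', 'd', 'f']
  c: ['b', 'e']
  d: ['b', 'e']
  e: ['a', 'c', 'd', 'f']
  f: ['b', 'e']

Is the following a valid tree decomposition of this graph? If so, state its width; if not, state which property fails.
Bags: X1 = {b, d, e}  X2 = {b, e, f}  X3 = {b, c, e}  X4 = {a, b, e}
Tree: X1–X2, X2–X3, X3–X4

Yes; width 2.

Every vertex of G appears in some bag (union = {a, b, c, d, e, f}); every edge is covered by a bag; and for each vertex v the set of bags containing v is connected in the bag tree. The decomposition is therefore valid. The largest bag has 3 vertices, so the width is 2.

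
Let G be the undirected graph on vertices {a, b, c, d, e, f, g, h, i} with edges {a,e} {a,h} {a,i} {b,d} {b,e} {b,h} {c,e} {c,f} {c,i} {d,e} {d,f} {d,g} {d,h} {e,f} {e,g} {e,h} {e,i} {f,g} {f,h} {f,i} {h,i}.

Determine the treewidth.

3

A width-3 tree decomposition is:
Bags: B1 = {d, e, f, h}  B2 = {d, e, f, g}  B3 = {e, f, h, i}  B4 = {b, d, e, h}  B5 = {c, e, f, i}  B6 = {a, e, h, i}
Tree: B1–B2, B1–B3, B1–B4, B3–B5, B3–B6
The largest bag has 4 vertices, giving width 3; this decomposition certifies tw(G) ≤ 3. For the lower bound, the 4 vertices {a, e, h, i} are pairwise adjacent, and any tree decomposition puts a clique entirely inside one bag — forcing width ≥ 3. Therefore the treewidth is 3.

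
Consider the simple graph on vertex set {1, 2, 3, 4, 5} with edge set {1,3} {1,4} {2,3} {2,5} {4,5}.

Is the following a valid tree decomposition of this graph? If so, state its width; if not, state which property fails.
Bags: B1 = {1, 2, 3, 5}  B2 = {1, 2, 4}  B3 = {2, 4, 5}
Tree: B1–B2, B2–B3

No — bags containing vertex 5 are not connected in the tree.

A tree decomposition must satisfy three properties: every vertex lies in some bag; for every edge, both endpoints lie together in some bag; and for every vertex, the bags containing it form a connected subtree. Here bags containing vertex 5 are not connected in the tree, so the decomposition is invalid.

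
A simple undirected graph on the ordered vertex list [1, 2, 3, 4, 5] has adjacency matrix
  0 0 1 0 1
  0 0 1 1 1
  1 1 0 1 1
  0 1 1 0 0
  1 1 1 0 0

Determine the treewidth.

2

A width-2 tree decomposition is:
Bags: B1 = {2, 3, 4}  B2 = {2, 3, 5}  B3 = {1, 3, 5}
Tree: B1–B2, B2–B3
Every bag has size at most 3, so the width is 3 − 1 = 2 and tw(G) ≤ 2. For the lower bound, the 3 vertices {1, 3, 5} are pairwise adjacent, and any tree decomposition puts a clique entirely inside one bag — forcing width ≥ 2. The upper and lower bounds meet at 2, so that is the treewidth.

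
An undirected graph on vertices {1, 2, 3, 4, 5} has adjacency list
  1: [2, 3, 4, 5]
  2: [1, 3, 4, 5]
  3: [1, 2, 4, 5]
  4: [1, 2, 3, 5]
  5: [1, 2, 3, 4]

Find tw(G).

A width-4 tree decomposition is:
Bags: B1 = {1, 2, 3, 4, 5}
Tree: (single bag)
A single bag containing all 5 vertices is trivially a valid decomposition of width 4. Conversely, {1, 2, 3, 4, 5} is a clique of size 5, and the vertices of any clique must share a bag in every tree decomposition; so some bag has ≥ 5 vertices and tw(G) ≥ 4. The upper and lower bounds meet at 4, so that is the treewidth.

4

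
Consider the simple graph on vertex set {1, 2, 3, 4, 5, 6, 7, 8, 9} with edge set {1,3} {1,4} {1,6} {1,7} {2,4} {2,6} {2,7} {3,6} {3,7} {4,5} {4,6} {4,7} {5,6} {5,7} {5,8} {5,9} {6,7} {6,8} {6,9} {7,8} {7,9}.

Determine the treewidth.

3

A width-3 tree decomposition is:
Bags: B1 = {1, 4, 6, 7}  B2 = {4, 5, 6, 7}  B3 = {1, 3, 6, 7}  B4 = {5, 6, 7, 8}  B5 = {2, 4, 6, 7}  B6 = {5, 6, 7, 9}
Tree: B1–B2, B1–B3, B2–B4, B2–B5, B4–B6
Each bag holds 4 vertices, so the decomposition has width 3, which upper-bounds the treewidth. Conversely, {5, 6, 7, 8} is a clique of size 4, and the vertices of any clique must share a bag in every tree decomposition; so some bag has ≥ 4 vertices and tw(G) ≥ 3. Combining the bounds, tw(G) = 3.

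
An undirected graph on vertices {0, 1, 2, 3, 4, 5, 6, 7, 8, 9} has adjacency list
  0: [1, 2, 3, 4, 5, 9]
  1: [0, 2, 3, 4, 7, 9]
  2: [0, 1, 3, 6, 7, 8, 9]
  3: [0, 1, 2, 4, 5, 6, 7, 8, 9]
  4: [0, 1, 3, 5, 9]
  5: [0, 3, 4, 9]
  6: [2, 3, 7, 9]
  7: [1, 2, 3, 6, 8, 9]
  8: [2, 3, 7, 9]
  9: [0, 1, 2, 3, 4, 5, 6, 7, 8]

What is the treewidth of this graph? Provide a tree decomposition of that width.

Treewidth 4.
Bags: B1 = {1, 2, 3, 7, 9}  B2 = {0, 1, 2, 3, 9}  B3 = {0, 1, 3, 4, 9}  B4 = {0, 3, 4, 5, 9}  B5 = {2, 3, 7, 8, 9}  B6 = {2, 3, 6, 7, 9}
Tree: B1–B2, B2–B3, B3–B4, B1–B5, B1–B6

The largest bag has 5 vertices, giving width 4; this decomposition certifies tw(G) ≤ 4. On the other hand G contains the 5-clique {0, 1, 2, 3, 9}. A clique must lie in a single bag of any decomposition, so no decomposition can have width below 4. The upper and lower bounds meet at 4, so that is the treewidth.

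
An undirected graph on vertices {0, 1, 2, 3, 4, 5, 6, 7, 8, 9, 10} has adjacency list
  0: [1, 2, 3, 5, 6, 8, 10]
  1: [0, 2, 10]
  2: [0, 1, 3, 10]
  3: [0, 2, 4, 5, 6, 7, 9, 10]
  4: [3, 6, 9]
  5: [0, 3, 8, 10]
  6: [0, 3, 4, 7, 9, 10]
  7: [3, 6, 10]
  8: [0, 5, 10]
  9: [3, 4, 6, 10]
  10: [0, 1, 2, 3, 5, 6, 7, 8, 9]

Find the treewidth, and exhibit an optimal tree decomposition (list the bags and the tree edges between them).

Treewidth 3.
One optimal decomposition is:
Bags: B1 = {0, 3, 5, 10}  B2 = {0, 3, 6, 10}  B3 = {0, 2, 3, 10}  B4 = {0, 1, 2, 10}  B5 = {3, 6, 9, 10}  B6 = {3, 6, 7, 10}  B7 = {3, 4, 6, 9}  B8 = {0, 5, 8, 10}
Tree: B1–B2, B2–B3, B3–B4, B2–B5, B2–B6, B5–B7, B1–B8

Every bag has size at most 4, so the width is 4 − 1 = 3 and tw(G) ≤ 3. Conversely, {0, 5, 8, 10} is a clique of size 4, and the vertices of any clique must share a bag in every tree decomposition; so some bag has ≥ 4 vertices and tw(G) ≥ 3. Hence tw(G) = 3 exactly.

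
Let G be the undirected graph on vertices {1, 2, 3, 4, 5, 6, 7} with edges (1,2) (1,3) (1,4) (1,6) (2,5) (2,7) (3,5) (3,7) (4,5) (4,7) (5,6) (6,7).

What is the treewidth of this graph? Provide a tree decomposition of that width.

Each bag holds 4 vertices, so the decomposition has width 3, which upper-bounds the treewidth. For the lower bound: the 4 vertex sets {1,6}, {3,5}, {7}, {4} are disjoint, each induces a connected subgraph, and every pair is joined by at least one edge of G. Contracting each set to a single vertex therefore yields K_{4} as a minor, and since treewidth is minor-monotone, tw(G) ≥ tw(K_{4}) = 3. Hence tw(G) = 3 exactly.

Treewidth 3.
Bags: B1 = {1, 5, 6, 7}  B2 = {1, 3, 5, 7}  B3 = {1, 4, 5, 7}  B4 = {1, 2, 5, 7}
Tree: B1–B2, B2–B3, B3–B4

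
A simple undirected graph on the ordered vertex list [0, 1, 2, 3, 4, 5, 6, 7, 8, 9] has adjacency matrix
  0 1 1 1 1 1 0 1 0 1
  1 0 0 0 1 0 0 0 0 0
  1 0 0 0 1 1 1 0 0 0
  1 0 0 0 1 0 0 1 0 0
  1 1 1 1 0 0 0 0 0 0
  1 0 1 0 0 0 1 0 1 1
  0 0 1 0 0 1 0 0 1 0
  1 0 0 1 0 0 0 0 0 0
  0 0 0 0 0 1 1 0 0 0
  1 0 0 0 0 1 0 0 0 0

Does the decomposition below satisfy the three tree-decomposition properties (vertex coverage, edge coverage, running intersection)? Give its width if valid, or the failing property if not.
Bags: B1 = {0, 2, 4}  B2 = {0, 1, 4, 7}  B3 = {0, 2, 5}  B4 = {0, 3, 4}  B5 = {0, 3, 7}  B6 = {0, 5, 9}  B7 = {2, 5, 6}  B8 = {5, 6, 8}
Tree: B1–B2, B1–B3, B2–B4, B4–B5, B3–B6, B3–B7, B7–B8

A tree decomposition must satisfy three properties: every vertex lies in some bag; for every edge, both endpoints lie together in some bag; and for every vertex, the bags containing it form a connected subtree. Here bags containing vertex 7 are not connected in the tree, so the decomposition is invalid.

No — bags containing vertex 7 are not connected in the tree.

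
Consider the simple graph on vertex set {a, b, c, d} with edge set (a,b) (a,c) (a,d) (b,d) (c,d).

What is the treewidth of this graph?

A width-2 tree decomposition is:
Bags: B1 = {a, b, d}  B2 = {a, c, d}
Tree: B1–B2
Every bag has size at most 3, so the width is 3 − 1 = 2 and tw(G) ≤ 2. On the other hand G contains the 3-clique {a, c, d}. A clique must lie in a single bag of any decomposition, so no decomposition can have width below 2. The upper and lower bounds meet at 2, so that is the treewidth.

2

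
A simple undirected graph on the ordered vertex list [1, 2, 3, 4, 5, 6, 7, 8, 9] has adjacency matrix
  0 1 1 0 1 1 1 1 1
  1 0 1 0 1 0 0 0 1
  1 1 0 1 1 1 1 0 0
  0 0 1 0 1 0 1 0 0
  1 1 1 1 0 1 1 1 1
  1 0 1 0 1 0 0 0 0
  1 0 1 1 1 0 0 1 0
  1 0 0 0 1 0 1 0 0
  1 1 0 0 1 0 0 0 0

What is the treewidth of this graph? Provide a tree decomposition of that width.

Treewidth 3.
Bags: B1 = {1, 3, 5, 7}  B2 = {3, 4, 5, 7}  B3 = {1, 5, 7, 8}  B4 = {1, 2, 3, 5}  B5 = {1, 2, 5, 9}  B6 = {1, 3, 5, 6}
Tree: B1–B2, B1–B3, B1–B4, B4–B5, B1–B6

Each bag holds 4 vertices, so the decomposition has width 3, which upper-bounds the treewidth. For the lower bound, the 4 vertices {1, 5, 7, 8} are pairwise adjacent, and any tree decomposition puts a clique entirely inside one bag — forcing width ≥ 3. Hence tw(G) = 3 exactly.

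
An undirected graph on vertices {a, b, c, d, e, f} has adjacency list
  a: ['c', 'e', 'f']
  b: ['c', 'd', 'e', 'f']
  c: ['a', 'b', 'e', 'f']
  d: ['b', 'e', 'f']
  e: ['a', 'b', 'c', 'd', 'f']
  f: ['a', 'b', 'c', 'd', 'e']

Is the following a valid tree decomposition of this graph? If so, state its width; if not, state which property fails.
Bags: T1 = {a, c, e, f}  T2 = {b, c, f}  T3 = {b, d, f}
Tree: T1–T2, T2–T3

No — edge (e,b) lies in no bag.

A tree decomposition must satisfy three properties: every vertex lies in some bag; for every edge, both endpoints lie together in some bag; and for every vertex, the bags containing it form a connected subtree. Here edge (e,b) lies in no bag, so the decomposition is invalid.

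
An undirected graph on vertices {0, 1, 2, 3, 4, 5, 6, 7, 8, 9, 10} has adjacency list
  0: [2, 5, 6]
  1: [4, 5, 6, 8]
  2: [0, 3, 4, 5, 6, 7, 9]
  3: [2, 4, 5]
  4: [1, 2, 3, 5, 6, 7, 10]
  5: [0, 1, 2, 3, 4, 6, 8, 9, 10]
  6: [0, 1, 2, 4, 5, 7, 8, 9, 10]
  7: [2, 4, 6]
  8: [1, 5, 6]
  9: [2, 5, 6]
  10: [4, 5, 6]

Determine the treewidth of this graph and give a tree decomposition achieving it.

The largest bag has 4 vertices, giving width 3; this decomposition certifies tw(G) ≤ 3. For the lower bound, the 4 vertices {2, 3, 4, 5} are pairwise adjacent, and any tree decomposition puts a clique entirely inside one bag — forcing width ≥ 3. The upper and lower bounds meet at 3, so that is the treewidth.

Treewidth 3.
One such decomposition:
Bags: B1 = {0, 2, 5, 6}  B2 = {2, 4, 5, 6}  B3 = {2, 5, 6, 9}  B4 = {2, 3, 4, 5}  B5 = {1, 4, 5, 6}  B6 = {1, 5, 6, 8}  B7 = {4, 5, 6, 10}  B8 = {2, 4, 6, 7}
Tree: B1–B2, B2–B3, B2–B4, B2–B5, B5–B6, B5–B7, B2–B8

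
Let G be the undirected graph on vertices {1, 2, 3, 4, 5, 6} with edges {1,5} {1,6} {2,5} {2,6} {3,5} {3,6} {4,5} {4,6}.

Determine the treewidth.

A width-2 tree decomposition is:
Bags: B1 = {1, 5, 6}  B2 = {4, 5, 6}  B3 = {2, 5, 6}  B4 = {3, 5, 6}
Tree: B1–B2, B2–B3, B3–B4
The largest bag has 3 vertices, giving width 2; this decomposition certifies tw(G) ≤ 2. For the lower bound, G contains the cycle 5–1–6–4–5, so G is not a forest; only forests have treewidth ≤ 1, hence tw(G) ≥ 2. The upper and lower bounds meet at 2, so that is the treewidth.

2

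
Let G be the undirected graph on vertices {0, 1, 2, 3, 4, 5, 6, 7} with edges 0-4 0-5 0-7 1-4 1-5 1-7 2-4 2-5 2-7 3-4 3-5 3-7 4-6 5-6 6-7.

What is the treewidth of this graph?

A width-3 tree decomposition is:
Bags: B1 = {1, 4, 5, 7}  B2 = {0, 4, 5, 7}  B3 = {3, 4, 5, 7}  B4 = {4, 5, 6, 7}  B5 = {2, 4, 5, 7}
Tree: B1–B2, B2–B3, B3–B4, B4–B5
Every bag has size at most 4, so the width is 4 − 1 = 3 and tw(G) ≤ 3. For the lower bound: the 4 vertex sets {1,7}, {0,5}, {4}, {3} are disjoint, each induces a connected subgraph, and every pair is joined by at least one edge of G. Contracting each set to a single vertex therefore yields K_{4} as a minor, and since treewidth is minor-monotone, tw(G) ≥ tw(K_{4}) = 3. Combining the bounds, tw(G) = 3.

3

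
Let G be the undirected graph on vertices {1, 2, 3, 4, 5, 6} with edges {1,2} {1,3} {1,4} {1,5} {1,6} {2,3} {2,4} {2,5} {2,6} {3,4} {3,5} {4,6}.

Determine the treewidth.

3

A width-3 tree decomposition is:
Bags: B1 = {1, 2, 3, 5}  B2 = {1, 2, 3, 4}  B3 = {1, 2, 4, 6}
Tree: B1–B2, B2–B3
The largest bag has 4 vertices, giving width 3; this decomposition certifies tw(G) ≤ 3. For the lower bound, the 4 vertices {1, 2, 3, 4} are pairwise adjacent, and any tree decomposition puts a clique entirely inside one bag — forcing width ≥ 3. Hence tw(G) = 3 exactly.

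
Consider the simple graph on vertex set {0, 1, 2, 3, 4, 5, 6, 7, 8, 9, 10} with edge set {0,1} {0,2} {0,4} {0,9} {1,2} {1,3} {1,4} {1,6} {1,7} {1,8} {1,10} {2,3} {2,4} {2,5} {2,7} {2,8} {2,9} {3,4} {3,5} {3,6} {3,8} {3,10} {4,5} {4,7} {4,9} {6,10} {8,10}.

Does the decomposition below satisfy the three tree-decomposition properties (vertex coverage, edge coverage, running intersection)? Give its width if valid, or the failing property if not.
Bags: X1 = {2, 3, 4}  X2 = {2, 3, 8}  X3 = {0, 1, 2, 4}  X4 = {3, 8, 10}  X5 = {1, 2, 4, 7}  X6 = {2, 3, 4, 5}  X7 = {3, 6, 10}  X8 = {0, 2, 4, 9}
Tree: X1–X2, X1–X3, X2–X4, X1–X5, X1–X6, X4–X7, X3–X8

A tree decomposition must satisfy three properties: every vertex lies in some bag; for every edge, both endpoints lie together in some bag; and for every vertex, the bags containing it form a connected subtree. Here edge (1,3) lies in no bag, so the decomposition is invalid.

No — edge (1,3) lies in no bag.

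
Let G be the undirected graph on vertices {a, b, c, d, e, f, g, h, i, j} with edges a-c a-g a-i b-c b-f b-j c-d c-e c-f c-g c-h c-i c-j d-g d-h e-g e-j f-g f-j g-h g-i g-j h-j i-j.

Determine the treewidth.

A width-3 tree decomposition is:
Bags: B1 = {c, e, g, j}  B2 = {c, f, g, j}  B3 = {b, c, f, j}  B4 = {c, g, h, j}  B5 = {c, g, i, j}  B6 = {c, d, g, h}  B7 = {a, c, g, i}
Tree: B1–B2, B2–B3, B2–B4, B2–B5, B4–B6, B5–B7
Each bag holds 4 vertices, so the decomposition has width 3, which upper-bounds the treewidth. For the lower bound, the 4 vertices {c, d, g, h} are pairwise adjacent, and any tree decomposition puts a clique entirely inside one bag — forcing width ≥ 3. The upper and lower bounds meet at 3, so that is the treewidth.

3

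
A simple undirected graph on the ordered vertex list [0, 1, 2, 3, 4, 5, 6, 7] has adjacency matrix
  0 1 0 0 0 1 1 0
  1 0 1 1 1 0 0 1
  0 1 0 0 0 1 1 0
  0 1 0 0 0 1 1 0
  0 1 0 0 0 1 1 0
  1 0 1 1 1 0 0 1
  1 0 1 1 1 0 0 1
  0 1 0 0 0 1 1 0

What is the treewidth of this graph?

3

A width-3 tree decomposition is:
Bags: B1 = {1, 5, 6, 7}  B2 = {1, 3, 5, 6}  B3 = {0, 1, 5, 6}  B4 = {1, 4, 5, 6}  B5 = {1, 2, 5, 6}
Tree: B1–B2, B2–B3, B3–B4, B4–B5
The largest bag has 4 vertices, giving width 3; this decomposition certifies tw(G) ≤ 3. For the lower bound: the 4 vertex sets {6,7}, {3,5}, {1}, {0} are disjoint, each induces a connected subgraph, and every pair is joined by at least one edge of G. Contracting each set to a single vertex therefore yields K_{4} as a minor, and since treewidth is minor-monotone, tw(G) ≥ tw(K_{4}) = 3. Therefore the treewidth is 3.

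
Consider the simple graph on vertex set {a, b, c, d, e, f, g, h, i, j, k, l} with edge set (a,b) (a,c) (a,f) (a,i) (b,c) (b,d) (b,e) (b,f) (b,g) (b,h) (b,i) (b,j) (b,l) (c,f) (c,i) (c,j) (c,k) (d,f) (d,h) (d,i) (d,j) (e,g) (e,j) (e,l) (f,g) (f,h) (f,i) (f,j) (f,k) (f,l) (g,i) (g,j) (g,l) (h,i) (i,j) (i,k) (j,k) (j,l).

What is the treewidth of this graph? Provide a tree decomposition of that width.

Treewidth 4.
Bags: B1 = {b, f, g, i, j}  B2 = {b, d, f, i, j}  B3 = {b, d, f, h, i}  B4 = {b, f, g, j, l}  B5 = {b, e, g, j, l}  B6 = {b, c, f, i, j}  B7 = {a, b, c, f, i}  B8 = {c, f, i, j, k}
Tree: B1–B2, B2–B3, B1–B4, B4–B5, B1–B6, B6–B7, B6–B8

Each bag holds 5 vertices, so the decomposition has width 4, which upper-bounds the treewidth. Conversely, {b, e, g, j, l} is a clique of size 5, and the vertices of any clique must share a bag in every tree decomposition; so some bag has ≥ 5 vertices and tw(G) ≥ 4. Therefore the treewidth is 4.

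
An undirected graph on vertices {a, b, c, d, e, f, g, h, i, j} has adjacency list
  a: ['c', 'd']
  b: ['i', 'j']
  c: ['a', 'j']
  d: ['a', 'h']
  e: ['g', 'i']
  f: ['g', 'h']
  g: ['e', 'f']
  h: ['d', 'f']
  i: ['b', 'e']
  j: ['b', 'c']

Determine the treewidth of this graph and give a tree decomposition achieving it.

Treewidth 2.
One optimal decomposition is:
Bags: B1 = {f, g, h}  B2 = {d, g, h}  B3 = {a, d, g}  B4 = {a, c, g}  B5 = {c, g, j}  B6 = {b, g, j}  B7 = {b, g, i}  B8 = {e, g, i}
Tree: B1–B2, B2–B3, B3–B4, B4–B5, B5–B6, B6–B7, B7–B8

Each bag holds 3 vertices, so the decomposition has width 2, which upper-bounds the treewidth. Since g–f–h–d–a–c–j–b–i–e–g is a cycle in G, G is not acyclic. Forests are exactly the graphs of treewidth ≤ 1, so tw(G) ≥ 2. Combining the bounds, tw(G) = 2.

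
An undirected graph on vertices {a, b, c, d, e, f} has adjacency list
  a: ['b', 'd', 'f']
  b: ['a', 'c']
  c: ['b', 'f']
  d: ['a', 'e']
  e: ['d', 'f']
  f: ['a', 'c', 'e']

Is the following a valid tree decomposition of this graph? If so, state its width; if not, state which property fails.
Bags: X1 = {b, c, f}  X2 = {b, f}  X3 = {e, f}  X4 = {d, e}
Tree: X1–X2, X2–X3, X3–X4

A tree decomposition must satisfy three properties: every vertex lies in some bag; for every edge, both endpoints lie together in some bag; and for every vertex, the bags containing it form a connected subtree. Here vertex a appears in no bag, so the decomposition is invalid.

No — vertex a appears in no bag.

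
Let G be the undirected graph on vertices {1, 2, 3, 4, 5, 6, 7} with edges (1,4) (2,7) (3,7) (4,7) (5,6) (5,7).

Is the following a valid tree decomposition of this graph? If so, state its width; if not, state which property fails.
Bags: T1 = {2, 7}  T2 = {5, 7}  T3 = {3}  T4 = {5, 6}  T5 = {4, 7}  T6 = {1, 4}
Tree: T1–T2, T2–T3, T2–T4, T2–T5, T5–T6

A tree decomposition must satisfy three properties: every vertex lies in some bag; for every edge, both endpoints lie together in some bag; and for every vertex, the bags containing it form a connected subtree. Here edge (7,3) lies in no bag, so the decomposition is invalid.

No — edge (7,3) lies in no bag.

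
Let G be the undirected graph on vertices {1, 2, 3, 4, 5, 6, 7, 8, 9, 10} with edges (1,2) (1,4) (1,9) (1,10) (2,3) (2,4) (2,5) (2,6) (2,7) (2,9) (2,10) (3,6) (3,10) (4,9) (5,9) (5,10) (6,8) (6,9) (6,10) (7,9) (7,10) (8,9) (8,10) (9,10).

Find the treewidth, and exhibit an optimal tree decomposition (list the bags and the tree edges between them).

The largest bag has 4 vertices, giving width 3; this decomposition certifies tw(G) ≤ 3. Conversely, {6, 8, 9, 10} is a clique of size 4, and the vertices of any clique must share a bag in every tree decomposition; so some bag has ≥ 4 vertices and tw(G) ≥ 3. Therefore the treewidth is 3.

Treewidth 3.
One such decomposition:
Bags: B1 = {1, 2, 9, 10}  B2 = {2, 7, 9, 10}  B3 = {2, 5, 9, 10}  B4 = {1, 2, 4, 9}  B5 = {2, 6, 9, 10}  B6 = {2, 3, 6, 10}  B7 = {6, 8, 9, 10}
Tree: B1–B2, B1–B3, B1–B4, B1–B5, B5–B6, B5–B7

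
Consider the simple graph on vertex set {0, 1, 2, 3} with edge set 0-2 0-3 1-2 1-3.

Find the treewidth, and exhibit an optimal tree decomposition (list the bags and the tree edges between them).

Each bag holds 3 vertices, so the decomposition has width 2, which upper-bounds the treewidth. For the lower bound, G contains the cycle 2–0–3–1–2, so G is not a forest; only forests have treewidth ≤ 1, hence tw(G) ≥ 2. The upper and lower bounds meet at 2, so that is the treewidth.

Treewidth 2.
Bags: B1 = {0, 2, 3}  B2 = {1, 2, 3}
Tree: B1–B2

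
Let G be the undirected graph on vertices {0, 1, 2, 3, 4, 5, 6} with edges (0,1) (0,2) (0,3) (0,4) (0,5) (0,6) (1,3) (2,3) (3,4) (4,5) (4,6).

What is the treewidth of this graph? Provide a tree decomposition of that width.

Each bag holds 3 vertices, so the decomposition has width 2, which upper-bounds the treewidth. For the lower bound, the 3 vertices {0, 1, 3} are pairwise adjacent, and any tree decomposition puts a clique entirely inside one bag — forcing width ≥ 2. Hence tw(G) = 2 exactly.

Treewidth 2.
One optimal decomposition is:
Bags: B1 = {0, 2, 3}  B2 = {0, 3, 4}  B3 = {0, 1, 3}  B4 = {0, 4, 6}  B5 = {0, 4, 5}
Tree: B1–B2, B1–B3, B2–B4, B2–B5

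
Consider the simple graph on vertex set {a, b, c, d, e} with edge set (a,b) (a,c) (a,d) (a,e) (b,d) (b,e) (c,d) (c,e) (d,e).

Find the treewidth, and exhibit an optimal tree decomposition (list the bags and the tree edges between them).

Every bag has size at most 4, so the width is 4 − 1 = 3 and tw(G) ≤ 3. On the other hand G contains the 4-clique {a, c, d, e}. A clique must lie in a single bag of any decomposition, so no decomposition can have width below 3. Combining the bounds, tw(G) = 3.

Treewidth 3.
One optimal decomposition is:
Bags: B1 = {a, b, d, e}  B2 = {a, c, d, e}
Tree: B1–B2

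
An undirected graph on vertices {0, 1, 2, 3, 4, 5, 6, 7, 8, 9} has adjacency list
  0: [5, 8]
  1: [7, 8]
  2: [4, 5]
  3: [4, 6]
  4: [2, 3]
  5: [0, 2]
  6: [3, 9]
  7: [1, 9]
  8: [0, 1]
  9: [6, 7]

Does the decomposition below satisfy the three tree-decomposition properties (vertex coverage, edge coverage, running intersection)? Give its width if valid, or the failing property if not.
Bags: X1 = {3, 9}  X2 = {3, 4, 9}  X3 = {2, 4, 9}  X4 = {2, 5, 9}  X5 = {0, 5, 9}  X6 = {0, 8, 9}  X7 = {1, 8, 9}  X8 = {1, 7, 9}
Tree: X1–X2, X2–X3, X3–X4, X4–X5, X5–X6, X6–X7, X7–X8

A tree decomposition must satisfy three properties: every vertex lies in some bag; for every edge, both endpoints lie together in some bag; and for every vertex, the bags containing it form a connected subtree. Here vertex 6 appears in no bag, so the decomposition is invalid.

No — vertex 6 appears in no bag.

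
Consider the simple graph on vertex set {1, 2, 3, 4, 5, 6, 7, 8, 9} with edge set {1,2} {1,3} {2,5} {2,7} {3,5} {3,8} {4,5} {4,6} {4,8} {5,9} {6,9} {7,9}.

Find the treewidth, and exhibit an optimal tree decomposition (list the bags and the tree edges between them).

The largest bag has 4 vertices, giving width 3; this decomposition certifies tw(G) ≤ 3. For the lower bound: the 4 vertex sets {4,6,8}, {3}, {5}, {1,2,7,9} are disjoint, each induces a connected subgraph, and every pair is joined by at least one edge of G. Contracting each set to a single vertex therefore yields K_{4} as a minor, and since treewidth is minor-monotone, tw(G) ≥ tw(K_{4}) = 3. The upper and lower bounds meet at 3, so that is the treewidth.

Treewidth 3.
One such decomposition:
Bags: B1 = {3, 4, 6, 8}  B2 = {3, 4, 5, 6}  B3 = {3, 5, 6, 9}  B4 = {1, 3, 5, 9}  B5 = {1, 2, 5, 9}  B6 = {1, 2, 7, 9}
Tree: B1–B2, B2–B3, B3–B4, B4–B5, B5–B6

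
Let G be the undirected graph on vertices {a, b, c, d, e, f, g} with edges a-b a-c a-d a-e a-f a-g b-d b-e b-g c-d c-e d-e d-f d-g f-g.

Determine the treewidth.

A width-3 tree decomposition is:
Bags: B1 = {a, b, d, e}  B2 = {a, c, d, e}  B3 = {a, b, d, g}  B4 = {a, d, f, g}
Tree: B1–B2, B1–B3, B3–B4
Every bag has size at most 4, so the width is 4 − 1 = 3 and tw(G) ≤ 3. On the other hand G contains the 4-clique {a, d, f, g}. A clique must lie in a single bag of any decomposition, so no decomposition can have width below 3. Therefore the treewidth is 3.

3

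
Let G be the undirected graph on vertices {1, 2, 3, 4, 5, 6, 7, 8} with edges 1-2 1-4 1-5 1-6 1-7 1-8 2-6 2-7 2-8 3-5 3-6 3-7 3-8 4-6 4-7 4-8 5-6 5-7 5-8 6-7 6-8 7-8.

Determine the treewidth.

A width-4 tree decomposition is:
Bags: B1 = {3, 5, 6, 7, 8}  B2 = {1, 5, 6, 7, 8}  B3 = {1, 4, 6, 7, 8}  B4 = {1, 2, 6, 7, 8}
Tree: B1–B2, B2–B3, B3–B4
The largest bag has 5 vertices, giving width 4; this decomposition certifies tw(G) ≤ 4. On the other hand G contains the 5-clique {1, 2, 6, 7, 8}. A clique must lie in a single bag of any decomposition, so no decomposition can have width below 4. The upper and lower bounds meet at 4, so that is the treewidth.

4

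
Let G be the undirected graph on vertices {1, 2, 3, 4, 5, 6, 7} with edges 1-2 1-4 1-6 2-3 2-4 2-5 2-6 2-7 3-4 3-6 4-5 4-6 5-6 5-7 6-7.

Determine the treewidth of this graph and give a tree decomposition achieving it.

Treewidth 3.
One optimal decomposition is:
Bags: B1 = {2, 5, 6, 7}  B2 = {2, 4, 5, 6}  B3 = {1, 2, 4, 6}  B4 = {2, 3, 4, 6}
Tree: B1–B2, B2–B3, B2–B4

Every bag has size at most 4, so the width is 4 − 1 = 3 and tw(G) ≤ 3. For the lower bound, the 4 vertices {1, 2, 4, 6} are pairwise adjacent, and any tree decomposition puts a clique entirely inside one bag — forcing width ≥ 3. The upper and lower bounds meet at 3, so that is the treewidth.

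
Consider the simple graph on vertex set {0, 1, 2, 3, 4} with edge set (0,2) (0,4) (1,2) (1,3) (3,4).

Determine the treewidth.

A width-2 tree decomposition is:
Bags: B1 = {0, 1, 2}  B2 = {0, 1, 4}  B3 = {1, 3, 4}
Tree: B1–B2, B2–B3
The largest bag has 3 vertices, giving width 2; this decomposition certifies tw(G) ≤ 2. Since 1–2–0–4–3–1 is a cycle in G, G is not acyclic. Forests are exactly the graphs of treewidth ≤ 1, so tw(G) ≥ 2. Combining the bounds, tw(G) = 2.

2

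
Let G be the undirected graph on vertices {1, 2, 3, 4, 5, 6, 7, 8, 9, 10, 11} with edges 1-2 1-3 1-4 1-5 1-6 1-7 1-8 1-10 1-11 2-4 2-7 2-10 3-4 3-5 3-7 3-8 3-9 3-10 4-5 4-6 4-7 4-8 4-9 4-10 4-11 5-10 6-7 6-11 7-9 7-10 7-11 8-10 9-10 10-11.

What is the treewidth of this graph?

4

A width-4 tree decomposition is:
Bags: B1 = {1, 4, 7, 10, 11}  B2 = {1, 3, 4, 7, 10}  B3 = {1, 3, 4, 5, 10}  B4 = {1, 3, 4, 8, 10}  B5 = {1, 2, 4, 7, 10}  B6 = {3, 4, 7, 9, 10}  B7 = {1, 4, 6, 7, 11}
Tree: B1–B2, B2–B3, B3–B4, B2–B5, B2–B6, B1–B7
Every bag has size at most 5, so the width is 5 − 1 = 4 and tw(G) ≤ 4. Conversely, {1, 4, 7, 10, 11} is a clique of size 5, and the vertices of any clique must share a bag in every tree decomposition; so some bag has ≥ 5 vertices and tw(G) ≥ 4. Therefore the treewidth is 4.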